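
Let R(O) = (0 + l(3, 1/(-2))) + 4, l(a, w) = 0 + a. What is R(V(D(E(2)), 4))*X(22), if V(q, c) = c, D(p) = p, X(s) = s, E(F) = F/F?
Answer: 154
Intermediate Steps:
E(F) = 1
l(a, w) = a
R(O) = 7 (R(O) = (0 + 3) + 4 = 3 + 4 = 7)
R(V(D(E(2)), 4))*X(22) = 7*22 = 154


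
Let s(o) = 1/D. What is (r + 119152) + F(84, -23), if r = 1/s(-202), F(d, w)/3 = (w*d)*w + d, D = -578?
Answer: 252134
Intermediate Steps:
s(o) = -1/578 (s(o) = 1/(-578) = -1/578)
F(d, w) = 3*d + 3*d*w² (F(d, w) = 3*((w*d)*w + d) = 3*((d*w)*w + d) = 3*(d*w² + d) = 3*(d + d*w²) = 3*d + 3*d*w²)
r = -578 (r = 1/(-1/578) = -578)
(r + 119152) + F(84, -23) = (-578 + 119152) + 3*84*(1 + (-23)²) = 118574 + 3*84*(1 + 529) = 118574 + 3*84*530 = 118574 + 133560 = 252134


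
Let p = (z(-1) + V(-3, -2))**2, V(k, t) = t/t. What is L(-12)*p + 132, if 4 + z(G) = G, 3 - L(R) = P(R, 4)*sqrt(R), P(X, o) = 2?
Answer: 180 - 64*I*sqrt(3) ≈ 180.0 - 110.85*I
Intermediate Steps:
V(k, t) = 1
L(R) = 3 - 2*sqrt(R)
z(G) = -4 + G
p = 16 (p = ((-4 - 1) + 1)**2 = (-5 + 1)**2 = (-4)**2 = 16)
L(-12)*p + 132 = (3 - 4*I*sqrt(3))*16 + 132 = (48 - 64*I*sqrt(3)) + 132 = 180 - 64*I*sqrt(3)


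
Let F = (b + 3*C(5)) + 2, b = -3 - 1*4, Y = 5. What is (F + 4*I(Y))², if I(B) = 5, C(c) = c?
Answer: 900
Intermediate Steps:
b = -7 (b = -3 - 4 = -7)
F = 10 (F = (-7 + 3*5) + 2 = (-7 + 15) + 2 = 8 + 2 = 10)
(F + 4*I(Y))² = (10 + 4*5)² = (10 + 20)² = 30² = 900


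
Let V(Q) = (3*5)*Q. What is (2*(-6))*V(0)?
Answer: 0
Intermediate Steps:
V(Q) = 15*Q
(2*(-6))*V(0) = (2*(-6))*(15*0) = -12*0 = 0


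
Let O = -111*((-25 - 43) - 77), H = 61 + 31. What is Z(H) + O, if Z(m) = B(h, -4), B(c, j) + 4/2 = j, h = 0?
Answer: 16089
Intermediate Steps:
H = 92
B(c, j) = -2 + j
O = 16095 (O = -111*(-68 - 77) = -111*(-145) = 16095)
Z(m) = -6 (Z(m) = -2 - 4 = -6)
Z(H) + O = -6 + 16095 = 16089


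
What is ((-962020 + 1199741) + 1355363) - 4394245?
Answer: -2801161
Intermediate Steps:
((-962020 + 1199741) + 1355363) - 4394245 = (237721 + 1355363) - 4394245 = 1593084 - 4394245 = -2801161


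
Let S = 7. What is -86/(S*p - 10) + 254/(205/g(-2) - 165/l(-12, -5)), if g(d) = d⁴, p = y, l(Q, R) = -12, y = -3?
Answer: 162534/13175 ≈ 12.337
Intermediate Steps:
p = -3
-86/(S*p - 10) + 254/(205/g(-2) - 165/l(-12, -5)) = -86/(7*(-3) - 10) + 254/(205/((-2)⁴) - 165/(-12)) = -86/(-21 - 10) + 254/(205/16 - 165*(-1/12)) = -86/(-31) + 254/(205*(1/16) + 55/4) = -86*(-1/31) + 254/(205/16 + 55/4) = 86/31 + 254/(425/16) = 86/31 + 254*(16/425) = 86/31 + 4064/425 = 162534/13175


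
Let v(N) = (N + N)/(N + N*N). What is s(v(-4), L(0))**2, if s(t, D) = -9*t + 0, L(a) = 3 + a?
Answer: 36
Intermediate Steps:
v(N) = 2*N/(N + N**2) (v(N) = (2*N)/(N + N**2) = 2*N/(N + N**2))
s(t, D) = -9*t
s(v(-4), L(0))**2 = (-18/(1 - 4))**2 = (-18/(-3))**2 = (-18*(-1)/3)**2 = (-9*(-2/3))**2 = 6**2 = 36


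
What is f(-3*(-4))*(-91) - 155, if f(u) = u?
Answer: -1247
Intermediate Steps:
f(-3*(-4))*(-91) - 155 = -3*(-4)*(-91) - 155 = 12*(-91) - 155 = -1092 - 155 = -1247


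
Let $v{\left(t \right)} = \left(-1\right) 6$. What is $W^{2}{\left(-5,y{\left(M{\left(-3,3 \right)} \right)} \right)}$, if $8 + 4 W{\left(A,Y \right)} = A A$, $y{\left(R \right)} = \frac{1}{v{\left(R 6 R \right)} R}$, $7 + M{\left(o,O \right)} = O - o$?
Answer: $\frac{289}{16} \approx 18.063$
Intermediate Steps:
$v{\left(t \right)} = -6$
$M{\left(o,O \right)} = -7 + O - o$ ($M{\left(o,O \right)} = -7 + \left(O - o\right) = -7 + O - o$)
$y{\left(R \right)} = - \frac{1}{6 R}$ ($y{\left(R \right)} = \frac{1}{\left(-6\right) R} = - \frac{1}{6 R}$)
$W{\left(A,Y \right)} = -2 + \frac{A^{2}}{4}$ ($W{\left(A,Y \right)} = -2 + \frac{A A}{4} = -2 + \frac{A^{2}}{4}$)
$W^{2}{\left(-5,y{\left(M{\left(-3,3 \right)} \right)} \right)} = \left(-2 + \frac{\left(-5\right)^{2}}{4}\right)^{2} = \left(-2 + \frac{1}{4} \cdot 25\right)^{2} = \left(-2 + \frac{25}{4}\right)^{2} = \left(\frac{17}{4}\right)^{2} = \frac{289}{16}$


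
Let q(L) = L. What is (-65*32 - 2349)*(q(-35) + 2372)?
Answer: -10350573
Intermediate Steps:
(-65*32 - 2349)*(q(-35) + 2372) = (-65*32 - 2349)*(-35 + 2372) = (-2080 - 2349)*2337 = -4429*2337 = -10350573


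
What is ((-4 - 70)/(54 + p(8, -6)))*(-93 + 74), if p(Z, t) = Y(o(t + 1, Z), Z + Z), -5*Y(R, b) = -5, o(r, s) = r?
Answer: 1406/55 ≈ 25.564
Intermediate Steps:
Y(R, b) = 1 (Y(R, b) = -⅕*(-5) = 1)
p(Z, t) = 1
((-4 - 70)/(54 + p(8, -6)))*(-93 + 74) = ((-4 - 70)/(54 + 1))*(-93 + 74) = -74/55*(-19) = 1406/55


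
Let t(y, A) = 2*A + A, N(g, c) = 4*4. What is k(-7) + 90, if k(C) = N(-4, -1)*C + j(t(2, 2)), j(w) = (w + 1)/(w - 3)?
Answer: -59/3 ≈ -19.667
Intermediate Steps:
N(g, c) = 16
t(y, A) = 3*A
j(w) = (1 + w)/(-3 + w)
k(C) = 7/3 + 16*C (k(C) = 16*C + (1 + 3*2)/(-3 + 3*2) = 16*C + (1 + 6)/(-3 + 6) = 16*C + 7/3 = 7/3 + 16*C)
k(-7) + 90 = (7/3 + 16*(-7)) + 90 = (7/3 - 112) + 90 = -329/3 + 90 = -59/3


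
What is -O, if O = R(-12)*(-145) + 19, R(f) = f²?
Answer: 20861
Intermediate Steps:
O = -20861 (O = (-12)²*(-145) + 19 = 144*(-145) + 19 = -20880 + 19 = -20861)
-O = -1*(-20861) = 20861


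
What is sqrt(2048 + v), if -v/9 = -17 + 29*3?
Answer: sqrt(1418) ≈ 37.656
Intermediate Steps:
v = -630 (v = -9*(-17 + 29*3) = -9*(-17 + 87) = -9*70 = -630)
sqrt(2048 + v) = sqrt(2048 - 630) = sqrt(1418)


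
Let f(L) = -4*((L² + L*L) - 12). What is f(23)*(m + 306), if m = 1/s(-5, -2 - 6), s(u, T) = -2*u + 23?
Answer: -42254216/33 ≈ -1.2804e+6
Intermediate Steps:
s(u, T) = 23 - 2*u
f(L) = 48 - 8*L² (f(L) = -4*((L² + L²) - 12) = -4*(2*L² - 12) = -4*(-12 + 2*L²) = 48 - 8*L²)
m = 1/33 (m = 1/(23 - 2*(-5)) = 1/(23 + 10) = 1/33 ≈ 0.030303)
f(23)*(m + 306) = (48 - 8*23²)*(1/33 + 306) = (48 - 8*529)*(10099/33) = (48 - 4232)*(10099/33) = -4184*10099/33 = -42254216/33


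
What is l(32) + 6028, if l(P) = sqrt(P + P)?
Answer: 6036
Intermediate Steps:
l(P) = sqrt(2)*sqrt(P) (l(P) = sqrt(2*P) = sqrt(2)*sqrt(P))
l(32) + 6028 = sqrt(2)*sqrt(32) + 6028 = sqrt(2)*(4*sqrt(2)) + 6028 = 8 + 6028 = 6036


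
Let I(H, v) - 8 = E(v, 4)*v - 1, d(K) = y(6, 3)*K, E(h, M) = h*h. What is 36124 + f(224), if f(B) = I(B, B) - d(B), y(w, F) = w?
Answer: 11274211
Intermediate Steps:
E(h, M) = h²
d(K) = 6*K
I(H, v) = 7 + v³ (I(H, v) = 8 + (v²*v - 1) = 8 + (v³ - 1) = 8 + (-1 + v³) = 7 + v³)
f(B) = 7 + B³ - 6*B (f(B) = (7 + B³) - 6*B = 7 + B³ - 6*B)
36124 + f(224) = 36124 + (7 + 224³ - 6*224) = 36124 + (7 + 11239424 - 1344) = 36124 + 11238087 = 11274211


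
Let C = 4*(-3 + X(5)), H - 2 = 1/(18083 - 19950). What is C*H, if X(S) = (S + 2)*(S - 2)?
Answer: 268776/1867 ≈ 143.96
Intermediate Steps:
X(S) = (-2 + S)*(2 + S) (X(S) = (2 + S)*(-2 + S) = (-2 + S)*(2 + S))
H = 3733/1867 (H = 2 + 1/(18083 - 19950) = 2 + 1/(-1867) = 2 - 1/1867 = 3733/1867 ≈ 1.9995)
C = 72 (C = 4*(-3 + (-4 + 5²)) = 4*(-3 + (-4 + 25)) = 4*(-3 + 21) = 4*18 = 72)
C*H = 72*(3733/1867) = 268776/1867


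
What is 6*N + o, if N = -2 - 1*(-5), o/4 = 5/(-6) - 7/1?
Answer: -40/3 ≈ -13.333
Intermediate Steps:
o = -94/3 (o = 4*(5/(-6) - 7/1) = 4*(5*(-⅙) - 7*1) = 4*(-⅚ - 7) = 4*(-47/6) = -94/3 ≈ -31.333)
N = 3 (N = -2 + 5 = 3)
6*N + o = 6*3 - 94/3 = 18 - 94/3 = -40/3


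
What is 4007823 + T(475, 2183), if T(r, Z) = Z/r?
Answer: 1903718108/475 ≈ 4.0078e+6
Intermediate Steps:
4007823 + T(475, 2183) = 4007823 + 2183/475 = 1903718108/475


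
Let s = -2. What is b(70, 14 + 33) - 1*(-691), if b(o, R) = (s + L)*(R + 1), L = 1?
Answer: 643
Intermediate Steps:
b(o, R) = -1 - R (b(o, R) = (-2 + 1)*(R + 1) = -(1 + R) = -1 - R)
b(70, 14 + 33) - 1*(-691) = (-1 - (14 + 33)) - 1*(-691) = (-1 - 1*47) + 691 = (-1 - 47) + 691 = -48 + 691 = 643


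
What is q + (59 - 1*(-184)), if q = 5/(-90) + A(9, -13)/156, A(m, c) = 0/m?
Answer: 4373/18 ≈ 242.94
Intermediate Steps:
A(m, c) = 0
q = -1/18 (q = 5/(-90) + 0/156 = 5*(-1/90) + 0*(1/156) = -1/18 + 0 = -1/18 ≈ -0.055556)
q + (59 - 1*(-184)) = -1/18 + (59 - 1*(-184)) = -1/18 + (59 + 184) = -1/18 + 243 = 4373/18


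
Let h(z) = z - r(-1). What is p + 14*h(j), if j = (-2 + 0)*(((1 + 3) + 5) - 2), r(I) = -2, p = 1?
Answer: -167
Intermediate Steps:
j = -14 (j = -2*((4 + 5) - 2) = -2*(9 - 2) = -2*7 = -14)
h(z) = 2 + z (h(z) = z - 1*(-2) = z + 2 = 2 + z)
p + 14*h(j) = 1 + 14*(2 - 14) = 1 + 14*(-12) = 1 - 168 = -167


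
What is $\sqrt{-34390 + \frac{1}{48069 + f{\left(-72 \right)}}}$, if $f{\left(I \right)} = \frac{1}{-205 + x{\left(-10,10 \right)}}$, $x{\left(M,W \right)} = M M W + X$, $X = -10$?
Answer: $\frac{i \sqrt{48966795857356650530}}{37734166} \approx 185.45 i$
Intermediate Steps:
$x{\left(M,W \right)} = -10 + W M^{2}$ ($x{\left(M,W \right)} = M M W - 10 = M^{2} W - 10 = W M^{2} - 10 = -10 + W M^{2}$)
$f{\left(I \right)} = \frac{1}{785}$ ($f{\left(I \right)} = \frac{1}{-205 - \left(10 - 10 \left(-10\right)^{2}\right)} = \frac{1}{-205 + \left(-10 + 10 \cdot 100\right)} = \frac{1}{-205 + \left(-10 + 1000\right)} = \frac{1}{-205 + 990} = \frac{1}{785}$)
$\sqrt{-34390 + \frac{1}{48069 + f{\left(-72 \right)}}} = \sqrt{-34390 + \frac{1}{48069 + \frac{1}{785}}} = \sqrt{-34390 + \frac{1}{\frac{37734166}{785}}} = \sqrt{-34390 + \frac{785}{37734166}} = \sqrt{- \frac{1297677967955}{37734166}} = \frac{i \sqrt{48966795857356650530}}{37734166}$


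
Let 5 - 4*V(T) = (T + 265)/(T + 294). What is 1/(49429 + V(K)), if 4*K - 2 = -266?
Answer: 912/45080189 ≈ 2.0231e-5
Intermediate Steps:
K = -66 (K = ½ + (¼)*(-266) = ½ - 133/2 = -66)
V(T) = 5/4 - (265 + T)/(4*(294 + T)) (V(T) = 5/4 - (T + 265)/(4*(T + 294)) = 5/4 - (265 + T)/(4*(294 + T)))
1/(49429 + V(K)) = 1/(49429 + (1205/4 - 66)/(294 - 66)) = 1/(49429 + (941/4)/228) = 1/(49429 + (1/228)*(941/4)) = 1/(49429 + 941/912) = 1/(45080189/912) = 912/45080189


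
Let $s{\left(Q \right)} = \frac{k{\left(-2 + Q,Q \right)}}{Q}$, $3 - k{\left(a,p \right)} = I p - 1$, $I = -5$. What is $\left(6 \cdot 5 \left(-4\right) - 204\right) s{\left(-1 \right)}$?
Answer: $-324$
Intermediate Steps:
$k{\left(a,p \right)} = 4 + 5 p$ ($k{\left(a,p \right)} = 3 - \left(- 5 p - 1\right) = 3 - \left(-1 - 5 p\right) = 3 + \left(1 + 5 p\right) = 4 + 5 p$)
$s{\left(Q \right)} = \frac{4 + 5 Q}{Q}$
$\left(6 \cdot 5 \left(-4\right) - 204\right) s{\left(-1 \right)} = \left(6 \cdot 5 \left(-4\right) - 204\right) \left(5 + \frac{4}{-1}\right) = \left(30 \left(-4\right) - 204\right) \left(5 + 4 \left(-1\right)\right) = \left(-120 - 204\right) \left(5 - 4\right) = \left(-324\right) 1 = -324$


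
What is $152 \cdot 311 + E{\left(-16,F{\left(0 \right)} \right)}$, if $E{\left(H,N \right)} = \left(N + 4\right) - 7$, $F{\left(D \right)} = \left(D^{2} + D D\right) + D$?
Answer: $47269$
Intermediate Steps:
$F{\left(D \right)} = D + 2 D^{2}$ ($F{\left(D \right)} = \left(D^{2} + D^{2}\right) + D = 2 D^{2} + D = D + 2 D^{2}$)
$E{\left(H,N \right)} = -3 + N$ ($E{\left(H,N \right)} = \left(4 + N\right) - 7 = -3 + N$)
$152 \cdot 311 + E{\left(-16,F{\left(0 \right)} \right)} = 152 \cdot 311 - \left(3 + 0 \left(1 + 2 \cdot 0\right)\right) = 47272 - \left(3 + 0 \left(1 + 0\right)\right) = 47272 + \left(-3 + 0 \cdot 1\right) = 47272 + \left(-3 + 0\right) = 47272 - 3 = 47269$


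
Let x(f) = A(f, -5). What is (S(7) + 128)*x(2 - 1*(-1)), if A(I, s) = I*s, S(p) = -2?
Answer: -1890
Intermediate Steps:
x(f) = -5*f (x(f) = f*(-5) = -5*f)
(S(7) + 128)*x(2 - 1*(-1)) = (-2 + 128)*(-5*(2 - 1*(-1))) = 126*(-5*(2 + 1)) = 126*(-5*3) = 126*(-15) = -1890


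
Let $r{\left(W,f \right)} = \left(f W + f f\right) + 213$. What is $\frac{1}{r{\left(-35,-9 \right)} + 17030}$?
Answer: $\frac{1}{17639} \approx 5.6693 \cdot 10^{-5}$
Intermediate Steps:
$r{\left(W,f \right)} = 213 + f^{2} + W f$ ($r{\left(W,f \right)} = \left(W f + f^{2}\right) + 213 = \left(f^{2} + W f\right) + 213 = 213 + f^{2} + W f$)
$\frac{1}{r{\left(-35,-9 \right)} + 17030} = \frac{1}{\left(213 + \left(-9\right)^{2} - -315\right) + 17030} = \frac{1}{\left(213 + 81 + 315\right) + 17030} = \frac{1}{609 + 17030} = \frac{1}{17639}$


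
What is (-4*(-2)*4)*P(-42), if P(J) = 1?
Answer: 32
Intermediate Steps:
(-4*(-2)*4)*P(-42) = (-4*(-2)*4)*1 = (8*4)*1 = 32*1 = 32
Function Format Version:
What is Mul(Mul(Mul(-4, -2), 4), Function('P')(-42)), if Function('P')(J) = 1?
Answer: 32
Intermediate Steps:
Mul(Mul(Mul(-4, -2), 4), Function('P')(-42)) = Mul(Mul(Mul(-4, -2), 4), 1) = Mul(Mul(8, 4), 1) = Mul(32, 1) = 32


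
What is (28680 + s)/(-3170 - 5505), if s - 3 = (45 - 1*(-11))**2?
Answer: -31819/8675 ≈ -3.6679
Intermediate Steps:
s = 3139 (s = 3 + (45 - 1*(-11))**2 = 3 + (45 + 11)**2 = 3 + 56**2 = 3 + 3136 = 3139)
(28680 + s)/(-3170 - 5505) = (28680 + 3139)/(-3170 - 5505) = 31819/(-8675) = 31819*(-1/8675) = -31819/8675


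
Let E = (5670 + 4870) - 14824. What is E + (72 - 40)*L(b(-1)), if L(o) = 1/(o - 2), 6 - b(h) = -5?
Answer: -38524/9 ≈ -4280.4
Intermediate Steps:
b(h) = 11 (b(h) = 6 - 1*(-5) = 6 + 5 = 11)
L(o) = 1/(-2 + o)
E = -4284 (E = 10540 - 14824 = -4284)
E + (72 - 40)*L(b(-1)) = -4284 + (72 - 40)/(-2 + 11) = -4284 + 32/9 = -38524/9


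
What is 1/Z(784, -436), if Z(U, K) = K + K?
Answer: -1/872 ≈ -0.0011468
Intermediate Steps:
Z(U, K) = 2*K
1/Z(784, -436) = 1/(2*(-436)) = 1/(-872) = -1/872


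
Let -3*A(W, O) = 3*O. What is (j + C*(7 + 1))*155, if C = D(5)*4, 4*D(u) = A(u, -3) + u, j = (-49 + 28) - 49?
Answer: -930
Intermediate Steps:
A(W, O) = -O
j = -70 (j = -21 - 49 = -70)
D(u) = 3/4 + u/4 (D(u) = (-1*(-3) + u)/4 = (3 + u)/4 = 3/4 + u/4)
C = 8 (C = (3/4 + (1/4)*5)*4 = (3/4 + 5/4)*4 = 2*4 = 8)
(j + C*(7 + 1))*155 = (-70 + 8*(7 + 1))*155 = (-70 + 8*8)*155 = (-70 + 64)*155 = -6*155 = -930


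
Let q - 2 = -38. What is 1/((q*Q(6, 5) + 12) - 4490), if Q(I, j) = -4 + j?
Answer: -1/4514 ≈ -0.00022153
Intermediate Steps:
q = -36 (q = 2 - 38 = -36)
1/((q*Q(6, 5) + 12) - 4490) = 1/((-36*(-4 + 5) + 12) - 4490) = 1/((-36*1 + 12) - 4490) = 1/((-36 + 12) - 4490) = 1/(-24 - 4490) = 1/(-4514) = -1/4514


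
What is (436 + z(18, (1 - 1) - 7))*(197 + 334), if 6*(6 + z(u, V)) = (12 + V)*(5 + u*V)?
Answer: 349575/2 ≈ 1.7479e+5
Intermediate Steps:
z(u, V) = -6 + (5 + V*u)*(12 + V)/6 (z(u, V) = -6 + ((12 + V)*(5 + u*V))/6 = -6 + ((12 + V)*(5 + V*u))/6 = -6 + ((5 + V*u)*(12 + V))/6 = -6 + (5 + V*u)*(12 + V)/6)
(436 + z(18, (1 - 1) - 7))*(197 + 334) = (436 + (4 + 5*((1 - 1) - 7)/6 + 2*((1 - 1) - 7)*18 + (⅙)*18*((1 - 1) - 7)²))*(197 + 334) = (436 + (4 + 5*(0 - 7)/6 + 2*(0 - 7)*18 + (⅙)*18*(0 - 7)²))*531 = (436 + (4 + (⅚)*(-7) + 2*(-7)*18 + (⅙)*18*(-7)²))*531 = (436 + (4 - 35/6 - 252 + (⅙)*18*49))*531 = (436 + (4 - 35/6 - 252 + 147))*531 = (436 - 641/6)*531 = (1975/6)*531 = 349575/2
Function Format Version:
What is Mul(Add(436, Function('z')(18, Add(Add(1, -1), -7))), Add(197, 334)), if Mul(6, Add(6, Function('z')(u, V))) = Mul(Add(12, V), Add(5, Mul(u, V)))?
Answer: Rational(349575, 2) ≈ 1.7479e+5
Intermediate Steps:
Function('z')(u, V) = Add(-6, Mul(Rational(1, 6), Add(5, Mul(V, u)), Add(12, V))) (Function('z')(u, V) = Add(-6, Mul(Rational(1, 6), Mul(Add(12, V), Add(5, Mul(u, V))))) = Add(-6, Mul(Rational(1, 6), Mul(Add(12, V), Add(5, Mul(V, u))))) = Add(-6, Mul(Rational(1, 6), Mul(Add(5, Mul(V, u)), Add(12, V)))) = Add(-6, Mul(Rational(1, 6), Add(5, Mul(V, u)), Add(12, V))))
Mul(Add(436, Function('z')(18, Add(Add(1, -1), -7))), Add(197, 334)) = Mul(Add(436, Add(4, Mul(Rational(5, 6), Add(Add(1, -1), -7)), Mul(2, Add(Add(1, -1), -7), 18), Mul(Rational(1, 6), 18, Pow(Add(Add(1, -1), -7), 2)))), Add(197, 334)) = Mul(Add(436, Add(4, Mul(Rational(5, 6), Add(0, -7)), Mul(2, Add(0, -7), 18), Mul(Rational(1, 6), 18, Pow(Add(0, -7), 2)))), 531) = Mul(Add(436, Add(4, Mul(Rational(5, 6), -7), Mul(2, -7, 18), Mul(Rational(1, 6), 18, Pow(-7, 2)))), 531) = Mul(Add(436, Add(4, Rational(-35, 6), -252, Mul(Rational(1, 6), 18, 49))), 531) = Mul(Add(436, Add(4, Rational(-35, 6), -252, 147)), 531) = Mul(Add(436, Rational(-641, 6)), 531) = Mul(Rational(1975, 6), 531) = Rational(349575, 2)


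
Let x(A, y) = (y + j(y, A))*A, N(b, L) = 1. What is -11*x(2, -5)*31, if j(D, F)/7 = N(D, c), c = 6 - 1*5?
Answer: -1364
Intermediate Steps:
c = 1 (c = 6 - 5 = 1)
j(D, F) = 7 (j(D, F) = 7*1 = 7)
x(A, y) = A*(7 + y) (x(A, y) = (y + 7)*A = (7 + y)*A = A*(7 + y))
-11*x(2, -5)*31 = -22*(7 - 5)*31 = -22*2*31 = -11*4*31 = -44*31 = -1364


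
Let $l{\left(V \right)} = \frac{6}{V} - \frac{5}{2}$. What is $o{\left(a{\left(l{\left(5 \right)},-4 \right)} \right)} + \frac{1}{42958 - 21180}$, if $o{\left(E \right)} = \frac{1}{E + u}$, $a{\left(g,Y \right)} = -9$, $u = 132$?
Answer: $\frac{21901}{2678694} \approx 0.008176$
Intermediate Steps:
$l{\left(V \right)} = - \frac{5}{2} + \frac{6}{V}$ ($l{\left(V \right)} = \frac{6}{V} - \frac{5}{2} = - \frac{5}{2} + \frac{6}{V}$)
$o{\left(E \right)} = \frac{1}{132 + E}$ ($o{\left(E \right)} = \frac{1}{E + 132} = \frac{1}{132 + E}$)
$o{\left(a{\left(l{\left(5 \right)},-4 \right)} \right)} + \frac{1}{42958 - 21180} = \frac{1}{132 - 9} + \frac{1}{42958 - 21180} = \frac{1}{123} + \frac{1}{21778} = \frac{21901}{2678694}$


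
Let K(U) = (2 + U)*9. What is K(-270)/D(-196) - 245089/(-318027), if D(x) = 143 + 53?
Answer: -179760920/15583323 ≈ -11.535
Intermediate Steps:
D(x) = 196
K(U) = 18 + 9*U
K(-270)/D(-196) - 245089/(-318027) = (18 + 9*(-270))/196 - 245089/(-318027) = (18 - 2430)*(1/196) - 245089*(-1/318027) = -2412*1/196 + 245089/318027 = -603/49 + 245089/318027 = -179760920/15583323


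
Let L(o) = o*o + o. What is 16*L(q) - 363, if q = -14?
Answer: 2549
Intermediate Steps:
L(o) = o + o² (L(o) = o² + o = o + o²)
16*L(q) - 363 = 16*(-14*(1 - 14)) - 363 = 16*(-14*(-13)) - 363 = 16*182 - 363 = 2912 - 363 = 2549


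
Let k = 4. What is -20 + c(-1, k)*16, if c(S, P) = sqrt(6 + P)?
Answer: -20 + 16*sqrt(10) ≈ 30.596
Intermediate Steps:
-20 + c(-1, k)*16 = -20 + sqrt(6 + 4)*16 = -20 + sqrt(10)*16 = -20 + 16*sqrt(10)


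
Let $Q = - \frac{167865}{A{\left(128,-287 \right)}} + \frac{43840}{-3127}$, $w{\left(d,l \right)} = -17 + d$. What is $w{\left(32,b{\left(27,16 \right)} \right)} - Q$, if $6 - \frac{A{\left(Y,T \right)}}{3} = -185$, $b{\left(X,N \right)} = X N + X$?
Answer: $\frac{192303580}{597257} \approx 321.98$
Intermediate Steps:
$b{\left(X,N \right)} = X + N X$ ($b{\left(X,N \right)} = N X + X = X + N X$)
$A{\left(Y,T \right)} = 573$ ($A{\left(Y,T \right)} = 18 - -555 = 18 + 555 = 573$)
$Q = - \frac{183344725}{597257}$ ($Q = - \frac{167865}{573} + \frac{43840}{-3127} = \left(-167865\right) \frac{1}{573} + 43840 \left(- \frac{1}{3127}\right) = - \frac{55955}{191} - \frac{43840}{3127} = - \frac{183344725}{597257} \approx -306.98$)
$w{\left(32,b{\left(27,16 \right)} \right)} - Q = \left(-17 + 32\right) - - \frac{183344725}{597257} = 15 + \frac{183344725}{597257} = \frac{192303580}{597257}$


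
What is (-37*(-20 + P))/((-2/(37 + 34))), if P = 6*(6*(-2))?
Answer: -120842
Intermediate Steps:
P = -72 (P = 6*(-12) = -72)
(-37*(-20 + P))/((-2/(37 + 34))) = (-37*(-20 - 72))/((-2/(37 + 34))) = (-37*(-92))/((-2/71)) = 3404/(((1/71)*(-2))) = 3404/(-2/71) = 3404*(-71/2) = -120842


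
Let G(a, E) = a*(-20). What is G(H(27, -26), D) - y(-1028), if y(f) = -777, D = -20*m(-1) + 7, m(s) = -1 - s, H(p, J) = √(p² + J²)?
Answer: 777 - 20*√1405 ≈ 27.333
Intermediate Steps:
H(p, J) = √(J² + p²)
D = 7 (D = -20*(-1 - 1*(-1)) + 7 = -20*(-1 + 1) + 7 = -20*0 + 7 = 0 + 7 = 7)
G(a, E) = -20*a
G(H(27, -26), D) - y(-1028) = -20*√((-26)² + 27²) - 1*(-777) = -20*√(676 + 729) + 777 = -20*√1405 + 777 = 777 - 20*√1405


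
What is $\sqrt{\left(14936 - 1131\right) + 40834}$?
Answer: $3 \sqrt{6071} \approx 233.75$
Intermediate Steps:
$\sqrt{\left(14936 - 1131\right) + 40834} = \sqrt{13805 + 40834} = \sqrt{54639} = 3 \sqrt{6071}$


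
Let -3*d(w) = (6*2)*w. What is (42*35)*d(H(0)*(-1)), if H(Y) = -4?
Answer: -23520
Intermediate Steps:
d(w) = -4*w (d(w) = -6*2*w/3 = -4*w)
(42*35)*d(H(0)*(-1)) = (42*35)*(-(-16)*(-1)) = 1470*(-4*4) = 1470*(-16) = -23520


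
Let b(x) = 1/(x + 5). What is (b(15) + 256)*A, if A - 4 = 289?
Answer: 1500453/20 ≈ 75023.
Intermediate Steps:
A = 293 (A = 4 + 289 = 293)
b(x) = 1/(5 + x)
(b(15) + 256)*A = (1/(5 + 15) + 256)*293 = (1/20 + 256)*293 = (5121/20)*293 = 1500453/20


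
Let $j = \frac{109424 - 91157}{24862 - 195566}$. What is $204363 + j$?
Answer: $\frac{34885563285}{170704} \approx 2.0436 \cdot 10^{5}$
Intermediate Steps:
$j = - \frac{18267}{170704}$ ($j = \frac{109424 - 91157}{-170704} = \left(109424 - 91157\right) \left(- \frac{1}{170704}\right) = 18267 \left(- \frac{1}{170704}\right) = - \frac{18267}{170704} \approx -0.10701$)
$204363 + j = 204363 - \frac{18267}{170704} = \frac{34885563285}{170704}$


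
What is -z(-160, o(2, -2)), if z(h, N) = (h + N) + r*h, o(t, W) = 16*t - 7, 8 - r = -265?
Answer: 43815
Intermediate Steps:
r = 273 (r = 8 - 1*(-265) = 8 + 265 = 273)
o(t, W) = -7 + 16*t
z(h, N) = N + 274*h (z(h, N) = (h + N) + 273*h = (N + h) + 273*h = N + 274*h)
-z(-160, o(2, -2)) = -((-7 + 16*2) + 274*(-160)) = -((-7 + 32) - 43840) = -(25 - 43840) = -1*(-43815) = 43815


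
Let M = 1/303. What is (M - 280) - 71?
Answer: -106352/303 ≈ -351.00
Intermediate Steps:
M = 1/303 ≈ 0.0033003
(M - 280) - 71 = (1/303 - 280) - 71 = -84839/303 - 71 = -106352/303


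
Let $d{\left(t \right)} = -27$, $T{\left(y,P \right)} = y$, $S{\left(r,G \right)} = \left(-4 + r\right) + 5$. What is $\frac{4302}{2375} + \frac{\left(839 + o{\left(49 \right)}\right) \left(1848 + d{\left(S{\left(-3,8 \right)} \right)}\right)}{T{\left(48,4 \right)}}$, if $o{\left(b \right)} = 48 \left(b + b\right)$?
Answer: $\frac{7990996207}{38000} \approx 2.1029 \cdot 10^{5}$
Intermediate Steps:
$S{\left(r,G \right)} = 1 + r$
$o{\left(b \right)} = 96 b$ ($o{\left(b \right)} = 48 \cdot 2 b = 96 b$)
$\frac{4302}{2375} + \frac{\left(839 + o{\left(49 \right)}\right) \left(1848 + d{\left(S{\left(-3,8 \right)} \right)}\right)}{T{\left(48,4 \right)}} = \frac{4302}{2375} + \frac{\left(839 + 96 \cdot 49\right) \left(1848 - 27\right)}{48} = 4302 \cdot \frac{1}{2375} + \left(839 + 4704\right) 1821 \cdot \frac{1}{48} = \frac{4302}{2375} + 5543 \cdot 1821 \cdot \frac{1}{48} = \frac{4302}{2375} + 10093803 \cdot \frac{1}{48} = \frac{4302}{2375} + \frac{3364601}{16} = \frac{7990996207}{38000}$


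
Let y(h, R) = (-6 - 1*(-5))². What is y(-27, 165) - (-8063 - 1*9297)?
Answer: 17361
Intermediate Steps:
y(h, R) = 1 (y(h, R) = (-6 + 5)² = (-1)² = 1)
y(-27, 165) - (-8063 - 1*9297) = 1 - (-8063 - 1*9297) = 1 - (-8063 - 9297) = 1 - 1*(-17360) = 1 + 17360 = 17361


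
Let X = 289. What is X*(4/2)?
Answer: 578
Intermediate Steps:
X*(4/2) = 289*(4/2) = 289*(4*(1/2)) = 289*2 = 578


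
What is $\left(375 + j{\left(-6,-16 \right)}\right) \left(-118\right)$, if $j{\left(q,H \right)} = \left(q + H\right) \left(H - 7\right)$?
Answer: $-103958$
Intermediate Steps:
$j{\left(q,H \right)} = \left(-7 + H\right) \left(H + q\right)$ ($j{\left(q,H \right)} = \left(H + q\right) \left(-7 + H\right) = \left(-7 + H\right) \left(H + q\right)$)
$\left(375 + j{\left(-6,-16 \right)}\right) \left(-118\right) = \left(375 - \left(-250 - 256\right)\right) \left(-118\right) = \left(375 + \left(256 + 112 + 42 + 96\right)\right) \left(-118\right) = \left(375 + 506\right) \left(-118\right) = 881 \left(-118\right) = -103958$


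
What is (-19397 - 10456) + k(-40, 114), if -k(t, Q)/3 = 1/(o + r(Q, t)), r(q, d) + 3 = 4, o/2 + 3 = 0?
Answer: -149262/5 ≈ -29852.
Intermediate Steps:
o = -6 (o = -6 + 2*0 = -6 + 0 = -6)
r(q, d) = 1 (r(q, d) = -3 + 4 = 1)
k(t, Q) = 3/5 (k(t, Q) = -3/(-6 + 1) = -3/(-5) = -3*(-1/5) = 3/5)
(-19397 - 10456) + k(-40, 114) = (-19397 - 10456) + 3/5 = -29853 + 3/5 = -149262/5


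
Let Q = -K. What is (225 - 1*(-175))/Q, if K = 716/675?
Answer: -67500/179 ≈ -377.09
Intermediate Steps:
K = 716/675 (K = 716*(1/675) = 716/675 ≈ 1.0607)
Q = -716/675 (Q = -1*716/675 = -716/675 ≈ -1.0607)
(225 - 1*(-175))/Q = (225 - 1*(-175))/(-716/675) = (225 + 175)*(-675/716) = 400*(-675/716) = -67500/179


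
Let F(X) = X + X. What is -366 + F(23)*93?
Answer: 3912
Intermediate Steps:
F(X) = 2*X
-366 + F(23)*93 = -366 + (2*23)*93 = -366 + 46*93 = -366 + 4278 = 3912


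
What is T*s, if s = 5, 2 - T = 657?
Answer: -3275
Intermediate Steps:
T = -655 (T = 2 - 1*657 = 2 - 657 = -655)
T*s = -655*5 = -3275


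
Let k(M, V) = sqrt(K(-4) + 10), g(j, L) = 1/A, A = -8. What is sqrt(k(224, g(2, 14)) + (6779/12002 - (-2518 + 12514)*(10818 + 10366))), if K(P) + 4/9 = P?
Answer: sqrt(-274526307308983482 + 2160720060*sqrt(2))/36006 ≈ 14552.0*I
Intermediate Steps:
K(P) = -4/9 + P
g(j, L) = -1/8 (g(j, L) = 1/(-8) = -1/8)
k(M, V) = 5*sqrt(2)/3 (k(M, V) = sqrt((-4/9 - 4) + 10) = sqrt(-40/9 + 10) = sqrt(50/9) = 5*sqrt(2)/3)
sqrt(k(224, g(2, 14)) + (6779/12002 - (-2518 + 12514)*(10818 + 10366))) = sqrt(5*sqrt(2)/3 + (6779/12002 - (-2518 + 12514)*(10818 + 10366))) = sqrt(5*sqrt(2)/3 + (6779*(1/12002) - 9996*21184)) = sqrt(5*sqrt(2)/3 + (6779/12002 - 1*211755264)) = sqrt(5*sqrt(2)/3 + (6779/12002 - 211755264)) = sqrt(5*sqrt(2)/3 - 2541486671749/12002) = sqrt(-2541486671749/12002 + 5*sqrt(2)/3)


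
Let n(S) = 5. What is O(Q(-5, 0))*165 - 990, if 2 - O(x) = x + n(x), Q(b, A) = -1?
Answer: -1320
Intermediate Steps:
O(x) = -3 - x (O(x) = 2 - (x + 5) = 2 - (5 + x) = 2 + (-5 - x) = -3 - x)
O(Q(-5, 0))*165 - 990 = (-3 - 1*(-1))*165 - 990 = (-3 + 1)*165 - 990 = -2*165 - 990 = -330 - 990 = -1320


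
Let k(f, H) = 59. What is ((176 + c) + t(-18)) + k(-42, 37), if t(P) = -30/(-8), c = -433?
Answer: -777/4 ≈ -194.25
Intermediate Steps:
t(P) = 15/4 (t(P) = -30*(-⅛) = 15/4)
((176 + c) + t(-18)) + k(-42, 37) = ((176 - 433) + 15/4) + 59 = (-257 + 15/4) + 59 = -1013/4 + 59 = -777/4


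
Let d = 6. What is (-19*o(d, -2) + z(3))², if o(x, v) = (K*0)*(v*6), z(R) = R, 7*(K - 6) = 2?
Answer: 9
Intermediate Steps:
K = 44/7 (K = 6 + (⅐)*2 = 6 + 2/7 = 44/7 ≈ 6.2857)
o(x, v) = 0 (o(x, v) = ((44/7)*0)*(v*6) = 0*(6*v) = 0)
(-19*o(d, -2) + z(3))² = (-19*0 + 3)² = (0 + 3)² = 3² = 9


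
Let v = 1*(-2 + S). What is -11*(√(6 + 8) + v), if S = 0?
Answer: 22 - 11*√14 ≈ -19.158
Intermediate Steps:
v = -2 (v = 1*(-2 + 0) = 1*(-2) = -2)
-11*(√(6 + 8) + v) = -11*(√(6 + 8) - 2) = -11*(√14 - 2) = -11*(-2 + √14) = 22 - 11*√14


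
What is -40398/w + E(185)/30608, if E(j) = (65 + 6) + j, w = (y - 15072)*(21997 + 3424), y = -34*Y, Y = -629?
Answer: 1245424865/153526087561 ≈ 0.0081121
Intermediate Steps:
y = 21386 (y = -34*(-629) = 21386)
w = 160508194 (w = (21386 - 15072)*(21997 + 3424) = 6314*25421 = 160508194)
E(j) = 71 + j
-40398/w + E(185)/30608 = -40398/160508194 + (71 + 185)/30608 = -40398*1/160508194 + 256*(1/30608) = -20199/80254097 + 16/1913 = 1245424865/153526087561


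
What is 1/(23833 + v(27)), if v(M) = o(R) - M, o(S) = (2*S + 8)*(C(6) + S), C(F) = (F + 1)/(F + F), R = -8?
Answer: 3/71596 ≈ 4.1902e-5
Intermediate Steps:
C(F) = (1 + F)/(2*F) (C(F) = (1 + F)/((2*F)) = (1 + F)*(1/(2*F)) = (1 + F)/(2*F))
o(S) = (8 + 2*S)*(7/12 + S) (o(S) = (2*S + 8)*((1/2)*(1 + 6)/6 + S) = (8 + 2*S)*((1/2)*(1/6)*7 + S) = (8 + 2*S)*(7/12 + S))
v(M) = 178/3 - M (v(M) = (14/3 + 2*(-8)**2 + (55/6)*(-8)) - M = (14/3 + 2*64 - 220/3) - M = (14/3 + 128 - 220/3) - M = 178/3 - M)
1/(23833 + v(27)) = 1/(23833 + (178/3 - 1*27)) = 1/(23833 + (178/3 - 27)) = 1/(23833 + 97/3) = 1/(71596/3) = 3/71596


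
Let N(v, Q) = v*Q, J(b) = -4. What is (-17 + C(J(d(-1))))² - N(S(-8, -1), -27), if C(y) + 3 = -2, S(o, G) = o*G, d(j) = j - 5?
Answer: 700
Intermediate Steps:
d(j) = -5 + j
S(o, G) = G*o
N(v, Q) = Q*v
C(y) = -5 (C(y) = -3 - 2 = -5)
(-17 + C(J(d(-1))))² - N(S(-8, -1), -27) = (-17 - 5)² - (-27)*(-1*(-8)) = (-22)² - (-27)*8 = 484 - 1*(-216) = 484 + 216 = 700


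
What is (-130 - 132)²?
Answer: 68644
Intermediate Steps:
(-130 - 132)² = (-262)² = 68644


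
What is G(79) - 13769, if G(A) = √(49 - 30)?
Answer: -13769 + √19 ≈ -13765.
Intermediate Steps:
G(A) = √19
G(79) - 13769 = √19 - 13769 = -13769 + √19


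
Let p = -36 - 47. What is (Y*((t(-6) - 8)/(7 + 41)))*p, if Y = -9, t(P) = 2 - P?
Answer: 0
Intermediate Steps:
p = -83
(Y*((t(-6) - 8)/(7 + 41)))*p = -9*((2 - 1*(-6)) - 8)/(7 + 41)*(-83) = -9*((2 + 6) - 8)/48*(-83) = -9*(8 - 8)/48*(-83) = -0/48*(-83) = -9*0*(-83) = 0*(-83) = 0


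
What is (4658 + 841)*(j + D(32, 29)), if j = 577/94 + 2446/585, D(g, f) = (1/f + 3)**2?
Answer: 903083989/8410 ≈ 1.0738e+5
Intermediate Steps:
D(g, f) = (3 + 1/f)**2
j = 567469/54990 (j = 577*(1/94) + 2446*(1/585) = 577/94 + 2446/585 = 567469/54990 ≈ 10.319)
(4658 + 841)*(j + D(32, 29)) = (4658 + 841)*(567469/54990 + (1 + 3*29)**2/29**2) = 5499*(567469/54990 + (1 + 87)**2/841) = 5499*(567469/54990 + (1/841)*88**2) = 5499*(567469/54990 + (1/841)*7744) = 5499*(567469/54990 + 7744/841) = 5499*(903083989/46246590) = 903083989/8410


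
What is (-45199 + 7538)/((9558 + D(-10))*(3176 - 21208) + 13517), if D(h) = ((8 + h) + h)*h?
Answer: 37661/174500179 ≈ 0.00021582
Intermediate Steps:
D(h) = h*(8 + 2*h) (D(h) = (8 + 2*h)*h = h*(8 + 2*h))
(-45199 + 7538)/((9558 + D(-10))*(3176 - 21208) + 13517) = (-45199 + 7538)/((9558 + 2*(-10)*(4 - 10))*(3176 - 21208) + 13517) = -37661/((9558 + 2*(-10)*(-6))*(-18032) + 13517) = -37661/((9558 + 120)*(-18032) + 13517) = -37661/(9678*(-18032) + 13517) = -37661/(-174513696 + 13517) = -37661/(-174500179) = -37661*(-1/174500179) = 37661/174500179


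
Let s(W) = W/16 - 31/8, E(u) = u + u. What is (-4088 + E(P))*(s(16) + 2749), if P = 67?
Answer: -43432713/4 ≈ -1.0858e+7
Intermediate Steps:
E(u) = 2*u
s(W) = -31/8 + W/16 (s(W) = W*(1/16) - 31*⅛ = W/16 - 31/8 = -31/8 + W/16)
(-4088 + E(P))*(s(16) + 2749) = (-4088 + 2*67)*((-31/8 + (1/16)*16) + 2749) = (-4088 + 134)*((-31/8 + 1) + 2749) = -3954*(-23/8 + 2749) = -3954*21969/8 = -43432713/4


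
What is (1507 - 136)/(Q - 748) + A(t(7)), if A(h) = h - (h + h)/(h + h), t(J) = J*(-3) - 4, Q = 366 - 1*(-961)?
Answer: -4561/193 ≈ -23.632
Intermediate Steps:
Q = 1327 (Q = 366 + 961 = 1327)
t(J) = -4 - 3*J (t(J) = -3*J - 4 = -4 - 3*J)
A(h) = -1 + h (A(h) = h - 2*h/(2*h) = h - 2*h*1/(2*h) = h - 1*1 = h - 1 = -1 + h)
(1507 - 136)/(Q - 748) + A(t(7)) = (1507 - 136)/(1327 - 748) + (-1 + (-4 - 3*7)) = 1371/579 + (-1 + (-4 - 21)) = 1371*(1/579) + (-1 - 25) = 457/193 - 26 = -4561/193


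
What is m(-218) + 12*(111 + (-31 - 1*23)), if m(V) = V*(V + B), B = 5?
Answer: 47118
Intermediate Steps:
m(V) = V*(5 + V) (m(V) = V*(V + 5) = V*(5 + V))
m(-218) + 12*(111 + (-31 - 1*23)) = -218*(5 - 218) + 12*(111 + (-31 - 1*23)) = -218*(-213) + 12*(111 + (-31 - 23)) = 46434 + 12*(111 - 54) = 46434 + 12*57 = 46434 + 684 = 47118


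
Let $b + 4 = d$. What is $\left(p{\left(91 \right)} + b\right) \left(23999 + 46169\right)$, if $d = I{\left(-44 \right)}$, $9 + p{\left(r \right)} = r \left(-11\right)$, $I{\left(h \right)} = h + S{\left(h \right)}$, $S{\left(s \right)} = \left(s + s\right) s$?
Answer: $197452752$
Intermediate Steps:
$S{\left(s \right)} = 2 s^{2}$ ($S{\left(s \right)} = 2 s s = 2 s^{2}$)
$I{\left(h \right)} = h + 2 h^{2}$
$p{\left(r \right)} = -9 - 11 r$ ($p{\left(r \right)} = -9 + r \left(-11\right) = -9 - 11 r$)
$d = 3828$ ($d = - 44 \left(1 + 2 \left(-44\right)\right) = - 44 \left(1 - 88\right) = \left(-44\right) \left(-87\right) = 3828$)
$b = 3824$ ($b = -4 + 3828 = 3824$)
$\left(p{\left(91 \right)} + b\right) \left(23999 + 46169\right) = \left(\left(-9 - 1001\right) + 3824\right) \left(23999 + 46169\right) = \left(\left(-9 - 1001\right) + 3824\right) 70168 = \left(-1010 + 3824\right) 70168 = 2814 \cdot 70168 = 197452752$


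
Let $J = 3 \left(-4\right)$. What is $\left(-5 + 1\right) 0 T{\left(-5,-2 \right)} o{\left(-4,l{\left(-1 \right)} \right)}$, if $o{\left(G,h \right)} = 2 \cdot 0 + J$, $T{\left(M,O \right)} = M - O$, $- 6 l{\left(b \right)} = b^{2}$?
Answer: $0$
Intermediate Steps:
$J = -12$
$l{\left(b \right)} = - \frac{b^{2}}{6}$
$o{\left(G,h \right)} = -12$ ($o{\left(G,h \right)} = 2 \cdot 0 - 12 = 0 - 12 = -12$)
$\left(-5 + 1\right) 0 T{\left(-5,-2 \right)} o{\left(-4,l{\left(-1 \right)} \right)} = \left(-5 + 1\right) 0 \left(-5 - -2\right) \left(-12\right) = \left(-4\right) 0 \left(-5 + 2\right) \left(-12\right) = 0 \left(-3\right) \left(-12\right) = 0 \left(-12\right) = 0$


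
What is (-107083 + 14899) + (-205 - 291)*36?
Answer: -110040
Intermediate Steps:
(-107083 + 14899) + (-205 - 291)*36 = -92184 - 496*36 = -92184 - 17856 = -110040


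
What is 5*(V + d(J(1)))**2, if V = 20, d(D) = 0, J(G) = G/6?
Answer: 2000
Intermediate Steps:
J(G) = G/6 (J(G) = G*(1/6) = G/6)
5*(V + d(J(1)))**2 = 5*(20 + 0)**2 = 5*20**2 = 5*400 = 2000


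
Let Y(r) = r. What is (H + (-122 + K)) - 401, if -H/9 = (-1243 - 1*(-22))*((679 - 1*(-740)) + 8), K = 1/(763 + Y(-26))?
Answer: 11556734861/737 ≈ 1.5681e+7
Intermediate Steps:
K = 1/737 (K = 1/(763 - 26) = 1/737 ≈ 0.0013569)
H = 15681303 (H = -9*(-1243 - 1*(-22))*((679 - 1*(-740)) + 8) = -9*(-1243 + 22)*((679 + 740) + 8) = -(-10989)*(1419 + 8) = -(-10989)*1427 = -9*(-1742367) = 15681303)
(H + (-122 + K)) - 401 = (15681303 + (-122 + 1/737)) - 401 = (15681303 - 89913/737) - 401 = 11557030398/737 - 401 = 11556734861/737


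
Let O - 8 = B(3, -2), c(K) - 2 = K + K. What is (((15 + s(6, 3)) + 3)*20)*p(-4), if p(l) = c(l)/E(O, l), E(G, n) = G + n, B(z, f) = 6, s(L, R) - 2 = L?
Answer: -312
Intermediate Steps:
s(L, R) = 2 + L
c(K) = 2 + 2*K (c(K) = 2 + (K + K) = 2 + 2*K)
O = 14 (O = 8 + 6 = 14)
p(l) = (2 + 2*l)/(14 + l)
(((15 + s(6, 3)) + 3)*20)*p(-4) = (((15 + (2 + 6)) + 3)*20)*(2*(1 - 4)/(14 - 4)) = (((15 + 8) + 3)*20)*(2*(-3)/10) = ((23 + 3)*20)*(2*(⅒)*(-3)) = (26*20)*(-⅗) = 520*(-⅗) = -312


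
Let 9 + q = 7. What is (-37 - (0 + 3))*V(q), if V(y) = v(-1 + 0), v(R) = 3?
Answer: -120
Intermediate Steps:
q = -2 (q = -9 + 7 = -2)
V(y) = 3
(-37 - (0 + 3))*V(q) = (-37 - (0 + 3))*3 = (-37 - 1*3)*3 = (-37 - 3)*3 = -40*3 = -120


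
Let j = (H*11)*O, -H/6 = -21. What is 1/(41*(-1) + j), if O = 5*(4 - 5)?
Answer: -1/6971 ≈ -0.00014345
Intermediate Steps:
H = 126 (H = -6*(-21) = 126)
O = -5 (O = 5*(-1) = -5)
j = -6930 (j = (126*11)*(-5) = 1386*(-5) = -6930)
1/(41*(-1) + j) = 1/(41*(-1) - 6930) = 1/(-41 - 6930) = 1/(-6971) = -1/6971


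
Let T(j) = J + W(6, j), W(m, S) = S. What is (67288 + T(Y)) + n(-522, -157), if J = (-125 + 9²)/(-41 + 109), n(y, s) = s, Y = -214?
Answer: 1137578/17 ≈ 66916.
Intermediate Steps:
J = -11/17 (J = (-125 + 81)/68 = -44*1/68 = -11/17 ≈ -0.64706)
T(j) = -11/17 + j
(67288 + T(Y)) + n(-522, -157) = (67288 + (-11/17 - 214)) - 157 = (67288 - 3649/17) - 157 = 1140247/17 - 157 = 1137578/17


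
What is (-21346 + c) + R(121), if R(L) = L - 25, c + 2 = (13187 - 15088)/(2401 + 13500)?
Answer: -337929953/15901 ≈ -21252.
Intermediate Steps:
c = -33703/15901 (c = -2 + (13187 - 15088)/(2401 + 13500) = -2 - 1901/15901 = -33703/15901 ≈ -2.1196)
R(L) = -25 + L
(-21346 + c) + R(121) = (-21346 - 33703/15901) + (-25 + 121) = -339456449/15901 + 96 = -337929953/15901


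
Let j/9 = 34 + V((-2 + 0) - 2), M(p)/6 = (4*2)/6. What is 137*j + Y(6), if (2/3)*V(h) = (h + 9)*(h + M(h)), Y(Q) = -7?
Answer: 78905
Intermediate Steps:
M(p) = 8 (M(p) = 6*((4*2)/6) = 6*(8*(⅙)) = 6*(4/3) = 8)
V(h) = 3*(8 + h)*(9 + h)/2 (V(h) = 3*((h + 9)*(h + 8))/2 = 3*((9 + h)*(8 + h))/2 = 3*((8 + h)*(9 + h))/2 = 3*(8 + h)*(9 + h)/2)
j = 576 (j = 9*(34 + (108 + 3*((-2 + 0) - 2)²/2 + 51*((-2 + 0) - 2)/2)) = 9*(34 + (108 + 3*(-2 - 2)²/2 + 51*(-2 - 2)/2)) = 9*(34 + (108 + (3/2)*(-4)² + (51/2)*(-4))) = 9*(34 + (108 + (3/2)*16 - 102)) = 9*(34 + (108 + 24 - 102)) = 9*(34 + 30) = 9*64 = 576)
137*j + Y(6) = 137*576 - 7 = 78912 - 7 = 78905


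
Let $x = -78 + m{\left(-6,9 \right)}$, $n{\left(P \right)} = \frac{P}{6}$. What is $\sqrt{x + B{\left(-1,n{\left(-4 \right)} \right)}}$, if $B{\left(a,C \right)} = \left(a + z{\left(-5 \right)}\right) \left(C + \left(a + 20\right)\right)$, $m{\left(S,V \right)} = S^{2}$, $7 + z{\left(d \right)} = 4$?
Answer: $\frac{i \sqrt{1038}}{3} \approx 10.739 i$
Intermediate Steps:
$n{\left(P \right)} = \frac{P}{6}$ ($n{\left(P \right)} = P \frac{1}{6} = \frac{P}{6}$)
$z{\left(d \right)} = -3$ ($z{\left(d \right)} = -7 + 4 = -3$)
$B{\left(a,C \right)} = \left(-3 + a\right) \left(20 + C + a\right)$ ($B{\left(a,C \right)} = \left(a - 3\right) \left(C + \left(a + 20\right)\right) = \left(-3 + a\right) \left(C + \left(20 + a\right)\right) = \left(-3 + a\right) \left(20 + C + a\right)$)
$x = -42$ ($x = -78 + \left(-6\right)^{2} = -78 + 36 = -42$)
$\sqrt{x + B{\left(-1,n{\left(-4 \right)} \right)}} = \sqrt{-42 + \left(-60 + \left(-1\right)^{2} - 3 \cdot \frac{1}{6} \left(-4\right) + 17 \left(-1\right) + \frac{1}{6} \left(-4\right) \left(-1\right)\right)} = \sqrt{-42 - \frac{220}{3}} = \sqrt{- \frac{346}{3}} = \frac{i \sqrt{1038}}{3}$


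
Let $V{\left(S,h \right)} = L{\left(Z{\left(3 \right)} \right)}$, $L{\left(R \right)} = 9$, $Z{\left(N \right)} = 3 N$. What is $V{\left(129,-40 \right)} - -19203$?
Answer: $19212$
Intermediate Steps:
$V{\left(S,h \right)} = 9$
$V{\left(129,-40 \right)} - -19203 = 9 - -19203 = 9 + 19203 = 19212$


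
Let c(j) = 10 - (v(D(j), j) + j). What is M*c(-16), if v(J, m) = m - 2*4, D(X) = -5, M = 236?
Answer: 11800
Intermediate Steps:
v(J, m) = -8 + m (v(J, m) = m - 8 = -8 + m)
c(j) = 18 - 2*j (c(j) = 10 - ((-8 + j) + j) = 10 - (-8 + 2*j) = 10 + (8 - 2*j) = 18 - 2*j)
M*c(-16) = 236*(18 - 2*(-16)) = 236*(18 + 32) = 236*50 = 11800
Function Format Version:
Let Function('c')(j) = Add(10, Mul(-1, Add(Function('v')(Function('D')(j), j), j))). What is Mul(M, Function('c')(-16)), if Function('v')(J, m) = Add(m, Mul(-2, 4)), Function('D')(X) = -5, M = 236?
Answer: 11800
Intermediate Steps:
Function('v')(J, m) = Add(-8, m) (Function('v')(J, m) = Add(m, -8) = Add(-8, m))
Function('c')(j) = Add(18, Mul(-2, j)) (Function('c')(j) = Add(10, Mul(-1, Add(Add(-8, j), j))) = Add(10, Mul(-1, Add(-8, Mul(2, j)))) = Add(10, Add(8, Mul(-2, j))) = Add(18, Mul(-2, j)))
Mul(M, Function('c')(-16)) = Mul(236, Add(18, Mul(-2, -16))) = Mul(236, Add(18, 32)) = Mul(236, 50) = 11800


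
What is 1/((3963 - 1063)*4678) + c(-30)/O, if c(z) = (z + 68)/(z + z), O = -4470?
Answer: 2578919/18192274200 ≈ 0.00014176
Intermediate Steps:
c(z) = (68 + z)/(2*z) (c(z) = (68 + z)/((2*z)) = (68 + z)*(1/(2*z)) = (68 + z)/(2*z))
1/((3963 - 1063)*4678) + c(-30)/O = 1/((3963 - 1063)*4678) + ((½)*(68 - 30)/(-30))/(-4470) = (1/4678)/2900 + ((½)*(-1/30)*38)*(-1/4470) = (1/2900)*(1/4678) - 19/30*(-1/4470) = 1/13566200 + 19/134100 = 2578919/18192274200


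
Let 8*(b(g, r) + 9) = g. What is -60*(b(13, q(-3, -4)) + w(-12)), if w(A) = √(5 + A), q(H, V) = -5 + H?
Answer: 885/2 - 60*I*√7 ≈ 442.5 - 158.75*I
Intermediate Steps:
b(g, r) = -9 + g/8
-60*(b(13, q(-3, -4)) + w(-12)) = -60*((-9 + (⅛)*13) + √(5 - 12)) = -60*((-9 + 13/8) + √(-7)) = -60*(-59/8 + I*√7) = 885/2 - 60*I*√7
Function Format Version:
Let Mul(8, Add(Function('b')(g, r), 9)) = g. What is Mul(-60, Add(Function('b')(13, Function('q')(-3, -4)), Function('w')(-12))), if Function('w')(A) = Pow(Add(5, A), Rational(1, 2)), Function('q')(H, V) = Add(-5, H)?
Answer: Add(Rational(885, 2), Mul(-60, I, Pow(7, Rational(1, 2)))) ≈ Add(442.50, Mul(-158.75, I))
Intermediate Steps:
Function('b')(g, r) = Add(-9, Mul(Rational(1, 8), g))
Mul(-60, Add(Function('b')(13, Function('q')(-3, -4)), Function('w')(-12))) = Mul(-60, Add(Add(-9, Mul(Rational(1, 8), 13)), Pow(Add(5, -12), Rational(1, 2)))) = Mul(-60, Add(Add(-9, Rational(13, 8)), Pow(-7, Rational(1, 2)))) = Mul(-60, Add(Rational(-59, 8), Mul(I, Pow(7, Rational(1, 2))))) = Add(Rational(885, 2), Mul(-60, I, Pow(7, Rational(1, 2))))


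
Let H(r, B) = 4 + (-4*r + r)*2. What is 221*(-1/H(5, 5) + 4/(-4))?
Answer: -425/2 ≈ -212.50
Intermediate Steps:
H(r, B) = 4 - 6*r (H(r, B) = 4 - 3*r*2 = 4 - 6*r)
221*(-1/H(5, 5) + 4/(-4)) = 221*(-1/(4 - 6*5) + 4/(-4)) = 221*(-1/(4 - 30) + 4*(-¼)) = 221*(-1/(-26) - 1) = 221*(-1*(-1/26) - 1) = 221*(1/26 - 1) = 221*(-25/26) = -425/2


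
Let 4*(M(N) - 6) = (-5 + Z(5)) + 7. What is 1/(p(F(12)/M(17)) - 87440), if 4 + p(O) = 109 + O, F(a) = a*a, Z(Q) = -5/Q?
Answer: -25/2182799 ≈ -1.1453e-5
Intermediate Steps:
F(a) = a²
M(N) = 25/4 (M(N) = 6 + ((-5 - 5/5) + 7)/4 = 6 + ((-5 - 5*⅕) + 7)/4 = 6 + ((-5 - 1) + 7)/4 = 6 + (-6 + 7)/4 = 6 + (¼)*1 = 6 + ¼ = 25/4)
p(O) = 105 + O (p(O) = -4 + (109 + O) = 105 + O)
1/(p(F(12)/M(17)) - 87440) = 1/((105 + 12²/(25/4)) - 87440) = 1/((105 + 144*(4/25)) - 87440) = 1/((105 + 576/25) - 87440) = 1/(3201/25 - 87440) = 1/(-2182799/25) = -25/2182799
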